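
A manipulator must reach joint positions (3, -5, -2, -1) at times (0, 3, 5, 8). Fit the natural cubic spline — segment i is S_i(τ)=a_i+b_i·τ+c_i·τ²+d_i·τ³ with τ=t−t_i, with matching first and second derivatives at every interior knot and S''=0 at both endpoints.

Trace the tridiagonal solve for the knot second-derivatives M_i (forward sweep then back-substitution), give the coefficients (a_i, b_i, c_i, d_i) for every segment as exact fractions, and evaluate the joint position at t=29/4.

Δ: Δ0=-8/3, Δ1=3/2, Δ2=1/3
row 1: diag=10, rhs=25; c'=1/5, d'=5/2
row 2: denom=10−2·1/5=48/5; d'=(-7−2·5/2)/(48/5)=-5/4
back: M2=-5/4
back: M1=5/2−1/5·-5/4=11/4
M: M0=0, M1=11/4, M2=-5/4, M3=0
seg 0: a=3, c=M0/2=0, d=(M1−M0)/(6·3)=11/72, b=Δ0−h0·(2M0+M1)/6=-97/24
seg 1: a=-5, c=M1/2=11/8, d=(M2−M1)/(6·2)=-1/3, b=Δ1−h1·(2M1+M2)/6=1/12
seg 2: a=-2, c=M2/2=-5/8, d=(M3−M2)/(6·3)=5/72, b=Δ2−h2·(2M2+M3)/6=19/12
t_q=29/4 → seg 2, τ=9/4; S=-2+19/12·τ+-5/8·τ²+5/72·τ³=-415/512

  seg 0: a=3 b=-97/24 c=0 d=11/72
  seg 1: a=-5 b=1/12 c=11/8 d=-1/3
  seg 2: a=-2 b=19/12 c=-5/8 d=5/72
S(29/4) = -415/512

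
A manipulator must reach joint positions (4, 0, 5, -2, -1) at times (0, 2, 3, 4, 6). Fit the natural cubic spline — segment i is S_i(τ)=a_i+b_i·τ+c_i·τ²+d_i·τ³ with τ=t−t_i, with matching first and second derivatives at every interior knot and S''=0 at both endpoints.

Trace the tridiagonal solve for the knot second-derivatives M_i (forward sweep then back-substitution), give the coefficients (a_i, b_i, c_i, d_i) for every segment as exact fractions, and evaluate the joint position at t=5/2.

  seg 0: a=4 b=-745/132 c=0 d=481/528
  seg 1: a=0 b=349/66 c=481/88 d=-1519/264
  seg 2: a=5 b=-25/24 c=-519/44 d=1541/264
  seg 3: a=-2 b=-235/33 c=503/88 d=-503/528
S(5/2) = 2317/704

Δ: Δ0=-2, Δ1=5, Δ2=-7, Δ3=1/2
row 1: diag=6, rhs=42; c'=1/6, d'=7
row 2: denom=4−1·1/6=23/6; d'=(-72−1·7)/(23/6)=-474/23
row 3: denom=6−1·6/23=132/23; d'=(45−1·-474/23)/(132/23)=503/44
back: M3=503/44
back: M2=-474/23−6/23·503/44=-519/22
back: M1=7−1/6·-519/22=481/44
M: M0=0, M1=481/44, M2=-519/22, M3=503/44, M4=0
seg 0: a=4, c=M0/2=0, d=(M1−M0)/(6·2)=481/528, b=Δ0−h0·(2M0+M1)/6=-745/132
seg 1: a=0, c=M1/2=481/88, d=(M2−M1)/(6·1)=-1519/264, b=Δ1−h1·(2M1+M2)/6=349/66
seg 2: a=5, c=M2/2=-519/44, d=(M3−M2)/(6·1)=1541/264, b=Δ2−h2·(2M2+M3)/6=-25/24
seg 3: a=-2, c=M3/2=503/88, d=(M4−M3)/(6·2)=-503/528, b=Δ3−h3·(2M3+M4)/6=-235/33
t_q=5/2 → seg 1, τ=1/2; S=0+349/66·τ+481/88·τ²+-1519/264·τ³=2317/704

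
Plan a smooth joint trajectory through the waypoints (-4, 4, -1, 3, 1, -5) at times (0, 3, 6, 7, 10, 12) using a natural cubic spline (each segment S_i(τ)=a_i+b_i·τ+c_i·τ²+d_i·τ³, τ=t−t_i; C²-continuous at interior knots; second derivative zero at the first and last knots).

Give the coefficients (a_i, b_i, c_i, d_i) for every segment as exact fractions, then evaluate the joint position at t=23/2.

Δ: Δ0=8/3, Δ1=-5/3, Δ2=4, Δ3=-2/3, Δ4=-3
row 1: diag=12, rhs=-26; c'=1/4, d'=-13/6
row 2: denom=8−3·1/4=29/4; d'=(34−3·-13/6)/(29/4)=162/29
row 3: denom=8−1·4/29=228/29; d'=(-28−1·162/29)/(228/29)=-487/114
row 4: denom=10−3·29/76=673/76; d'=(-14−3·-487/114)/(673/76)=-90/673
back: M4=-90/673
back: M3=-487/114−29/76·-90/673=-8522/2019
back: M2=162/29−4/29·-8522/2019=12454/2019
back: M1=-13/6−1/4·12454/2019=-2496/673
M: M0=0, M1=-2496/673, M2=12454/2019, M3=-8522/2019, M4=-90/673, M5=0
seg 0: a=-4, c=M0/2=0, d=(M1−M0)/(6·3)=-416/2019, b=Δ0−h0·(2M0+M1)/6=9128/2019
seg 1: a=4, c=M1/2=-1248/673, d=(M2−M1)/(6·3)=9971/18171, b=Δ1−h1·(2M1+M2)/6=-2104/2019
seg 2: a=-1, c=M2/2=6227/2019, d=(M3−M2)/(6·1)=-3496/2019, b=Δ2−h2·(2M2+M3)/6=5345/2019
seg 3: a=3, c=M3/2=-4261/2019, d=(M4−M3)/(6·3)=4126/18171, b=Δ3−h3·(2M3+M4)/6=2437/673
seg 4: a=1, c=M4/2=-45/673, d=(M5−M4)/(6·2)=15/1346, b=Δ4−h4·(2M4+M5)/6=-1959/673
t_q=23/2 → seg 4, τ=3/2; S=1+-1959/673·τ+-45/673·τ²+15/1346·τ³=-37463/10768

  seg 0: a=-4 b=9128/2019 c=0 d=-416/2019
  seg 1: a=4 b=-2104/2019 c=-1248/673 d=9971/18171
  seg 2: a=-1 b=5345/2019 c=6227/2019 d=-3496/2019
  seg 3: a=3 b=2437/673 c=-4261/2019 d=4126/18171
  seg 4: a=1 b=-1959/673 c=-45/673 d=15/1346
S(23/2) = -37463/10768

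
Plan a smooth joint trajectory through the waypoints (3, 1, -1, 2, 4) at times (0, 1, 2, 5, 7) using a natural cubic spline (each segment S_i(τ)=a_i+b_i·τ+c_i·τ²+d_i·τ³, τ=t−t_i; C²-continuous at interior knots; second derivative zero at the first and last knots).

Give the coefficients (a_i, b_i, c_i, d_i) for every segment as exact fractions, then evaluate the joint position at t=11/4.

Δ: Δ0=-2, Δ1=-2, Δ2=1, Δ3=1
row 1: diag=4, rhs=0; c'=1/4, d'=0
row 2: denom=8−1·1/4=31/4; d'=(18−1·0)/(31/4)=72/31
row 3: denom=10−3·12/31=274/31; d'=(0−3·72/31)/(274/31)=-108/137
back: M3=-108/137
back: M2=72/31−12/31·-108/137=360/137
back: M1=0−1/4·360/137=-90/137
M: M0=0, M1=-90/137, M2=360/137, M3=-108/137, M4=0
seg 0: a=3, c=M0/2=0, d=(M1−M0)/(6·1)=-15/137, b=Δ0−h0·(2M0+M1)/6=-259/137
seg 1: a=1, c=M1/2=-45/137, d=(M2−M1)/(6·1)=75/137, b=Δ1−h1·(2M1+M2)/6=-304/137
seg 2: a=-1, c=M2/2=180/137, d=(M3−M2)/(6·3)=-26/137, b=Δ2−h2·(2M2+M3)/6=-169/137
seg 3: a=2, c=M3/2=-54/137, d=(M4−M3)/(6·2)=9/137, b=Δ3−h3·(2M3+M4)/6=209/137
t_q=11/4 → seg 2, τ=3/4; S=-1+-169/137·τ+180/137·τ²+-26/137·τ³=-5551/4384

  seg 0: a=3 b=-259/137 c=0 d=-15/137
  seg 1: a=1 b=-304/137 c=-45/137 d=75/137
  seg 2: a=-1 b=-169/137 c=180/137 d=-26/137
  seg 3: a=2 b=209/137 c=-54/137 d=9/137
S(11/4) = -5551/4384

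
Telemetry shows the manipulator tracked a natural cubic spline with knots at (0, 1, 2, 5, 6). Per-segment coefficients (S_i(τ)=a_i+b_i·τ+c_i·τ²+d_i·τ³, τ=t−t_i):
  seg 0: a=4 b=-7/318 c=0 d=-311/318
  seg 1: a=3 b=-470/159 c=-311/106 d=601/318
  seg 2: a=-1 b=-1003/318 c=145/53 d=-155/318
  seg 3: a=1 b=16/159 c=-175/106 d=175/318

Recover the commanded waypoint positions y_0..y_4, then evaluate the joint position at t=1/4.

y_0 = S_0(0) = a_0 = 4
y_1 = S_1(0) = a_1 = 3
y_2 = S_2(0) = a_2 = -1
y_3 = S_3(0) = a_3 = 1
y_4 = S_3(1) = 0
t_q=1/4 is in segment 0 (τ=1/4); S_0(τ)=26995/6784

y_0=4 y_1=3 y_2=-1 y_3=1 y_4=0
S(1/4) = 26995/6784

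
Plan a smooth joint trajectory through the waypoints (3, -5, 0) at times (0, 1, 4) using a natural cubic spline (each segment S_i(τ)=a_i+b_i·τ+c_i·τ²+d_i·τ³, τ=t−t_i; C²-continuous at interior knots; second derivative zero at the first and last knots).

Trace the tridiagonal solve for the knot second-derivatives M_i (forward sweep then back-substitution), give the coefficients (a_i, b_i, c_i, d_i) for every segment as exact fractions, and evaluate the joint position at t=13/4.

Δ: Δ0=-8, Δ1=5/3
row 1: diag=8, rhs=58; c'=3/8, d'=29/4
back: M1=29/4
M: M0=0, M1=29/4, M2=0
seg 0: a=3, c=M0/2=0, d=(M1−M0)/(6·1)=29/24, b=Δ0−h0·(2M0+M1)/6=-221/24
seg 1: a=-5, c=M1/2=29/8, d=(M2−M1)/(6·3)=-29/72, b=Δ1−h1·(2M1+M2)/6=-67/12
t_q=13/4 → seg 1, τ=9/4; S=-5+-67/12·τ+29/8·τ²+-29/72·τ³=-1945/512

  seg 0: a=3 b=-221/24 c=0 d=29/24
  seg 1: a=-5 b=-67/12 c=29/8 d=-29/72
S(13/4) = -1945/512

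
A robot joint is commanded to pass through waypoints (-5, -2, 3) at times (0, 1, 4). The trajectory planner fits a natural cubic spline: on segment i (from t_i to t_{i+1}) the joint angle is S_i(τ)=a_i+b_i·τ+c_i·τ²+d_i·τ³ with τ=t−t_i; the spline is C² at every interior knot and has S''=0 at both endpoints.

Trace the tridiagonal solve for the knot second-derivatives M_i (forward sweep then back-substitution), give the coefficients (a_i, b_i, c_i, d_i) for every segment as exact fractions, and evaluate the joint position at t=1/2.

  seg 0: a=-5 b=19/6 c=0 d=-1/6
  seg 1: a=-2 b=8/3 c=-1/2 d=1/18
S(1/2) = -55/16

Δ: Δ0=3, Δ1=5/3
row 1: diag=8, rhs=-8; c'=3/8, d'=-1
back: M1=-1
M: M0=0, M1=-1, M2=0
seg 0: a=-5, c=M0/2=0, d=(M1−M0)/(6·1)=-1/6, b=Δ0−h0·(2M0+M1)/6=19/6
seg 1: a=-2, c=M1/2=-1/2, d=(M2−M1)/(6·3)=1/18, b=Δ1−h1·(2M1+M2)/6=8/3
t_q=1/2 → seg 0, τ=1/2; S=-5+19/6·τ+0·τ²+-1/6·τ³=-55/16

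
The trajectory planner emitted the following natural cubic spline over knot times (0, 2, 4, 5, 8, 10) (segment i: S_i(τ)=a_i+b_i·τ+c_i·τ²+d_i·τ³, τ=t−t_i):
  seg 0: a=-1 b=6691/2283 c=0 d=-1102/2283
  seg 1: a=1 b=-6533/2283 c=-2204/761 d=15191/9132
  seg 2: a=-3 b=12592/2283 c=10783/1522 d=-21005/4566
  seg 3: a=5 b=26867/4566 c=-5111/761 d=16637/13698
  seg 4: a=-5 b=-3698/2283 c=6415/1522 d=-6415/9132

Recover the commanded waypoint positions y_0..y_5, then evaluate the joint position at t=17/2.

y_0=-1 y_1=1 y_2=-3 y_3=5 y_4=-5 y_5=3
S(17/2) = -117961/24352

y_0 = S_0(0) = a_0 = -1
y_1 = S_1(0) = a_1 = 1
y_2 = S_2(0) = a_2 = -3
y_3 = S_3(0) = a_3 = 5
y_4 = S_4(0) = a_4 = -5
y_5 = S_4(2) = 3
t_q=17/2 is in segment 4 (τ=1/2); S_4(τ)=-117961/24352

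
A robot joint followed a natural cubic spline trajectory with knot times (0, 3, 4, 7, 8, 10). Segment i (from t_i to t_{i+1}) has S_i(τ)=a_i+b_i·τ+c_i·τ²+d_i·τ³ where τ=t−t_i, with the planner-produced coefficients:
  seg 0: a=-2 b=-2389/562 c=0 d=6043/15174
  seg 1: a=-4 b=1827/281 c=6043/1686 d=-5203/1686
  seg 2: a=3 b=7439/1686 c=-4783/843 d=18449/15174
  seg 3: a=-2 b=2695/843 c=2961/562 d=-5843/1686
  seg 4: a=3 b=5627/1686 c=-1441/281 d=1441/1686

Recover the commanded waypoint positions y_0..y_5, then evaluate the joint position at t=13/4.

y_0 = S_0(0) = a_0 = -2
y_1 = S_1(0) = a_1 = -4
y_2 = S_2(0) = a_2 = 3
y_3 = S_3(0) = a_3 = -2
y_4 = S_4(0) = a_4 = 3
y_5 = S_4(2) = -4
t_q=13/4 is in segment 1 (τ=1/4); S_1(τ)=-79085/35968

y_0=-2 y_1=-4 y_2=3 y_3=-2 y_4=3 y_5=-4
S(13/4) = -79085/35968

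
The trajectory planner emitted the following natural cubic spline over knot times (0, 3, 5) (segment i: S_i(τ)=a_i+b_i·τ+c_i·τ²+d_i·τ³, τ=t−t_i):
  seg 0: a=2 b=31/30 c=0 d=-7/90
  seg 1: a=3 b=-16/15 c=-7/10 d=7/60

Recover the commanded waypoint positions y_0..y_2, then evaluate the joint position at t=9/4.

y_0=2 y_1=3 y_2=-1
S(9/4) = 2201/640

y_0 = S_0(0) = a_0 = 2
y_1 = S_1(0) = a_1 = 3
y_2 = S_1(2) = -1
t_q=9/4 is in segment 0 (τ=9/4); S_0(τ)=2201/640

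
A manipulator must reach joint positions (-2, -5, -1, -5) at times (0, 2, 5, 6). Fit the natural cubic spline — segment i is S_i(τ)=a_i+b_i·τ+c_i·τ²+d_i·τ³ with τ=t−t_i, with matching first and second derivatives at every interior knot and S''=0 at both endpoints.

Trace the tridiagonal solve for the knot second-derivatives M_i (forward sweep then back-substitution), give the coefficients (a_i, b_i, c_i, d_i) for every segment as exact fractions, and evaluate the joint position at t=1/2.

  seg 0: a=-2 b=-1103/426 c=0 d=58/213
  seg 1: a=-5 b=289/426 c=116/71 d=-67/142
  seg 2: a=-1 b=-481/213 c=-371/142 d=371/426
S(1/2) = -463/142

Δ: Δ0=-3/2, Δ1=4/3, Δ2=-4
row 1: diag=10, rhs=17; c'=3/10, d'=17/10
row 2: denom=8−3·3/10=71/10; d'=(-32−3·17/10)/(71/10)=-371/71
back: M2=-371/71
back: M1=17/10−3/10·-371/71=232/71
M: M0=0, M1=232/71, M2=-371/71, M3=0
seg 0: a=-2, c=M0/2=0, d=(M1−M0)/(6·2)=58/213, b=Δ0−h0·(2M0+M1)/6=-1103/426
seg 1: a=-5, c=M1/2=116/71, d=(M2−M1)/(6·3)=-67/142, b=Δ1−h1·(2M1+M2)/6=289/426
seg 2: a=-1, c=M2/2=-371/142, d=(M3−M2)/(6·1)=371/426, b=Δ2−h2·(2M2+M3)/6=-481/213
t_q=1/2 → seg 0, τ=1/2; S=-2+-1103/426·τ+0·τ²+58/213·τ³=-463/142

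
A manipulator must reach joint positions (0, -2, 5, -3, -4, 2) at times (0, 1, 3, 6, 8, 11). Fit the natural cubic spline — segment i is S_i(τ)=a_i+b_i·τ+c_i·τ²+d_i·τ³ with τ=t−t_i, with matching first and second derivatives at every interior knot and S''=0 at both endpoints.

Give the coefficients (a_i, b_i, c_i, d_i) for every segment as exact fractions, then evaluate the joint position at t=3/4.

Δ: Δ0=-2, Δ1=7/2, Δ2=-8/3, Δ3=-1/2, Δ4=2
row 1: diag=6, rhs=33; c'=1/3, d'=11/2
row 2: denom=10−2·1/3=28/3; d'=(-37−2·11/2)/(28/3)=-36/7
row 3: denom=10−3·9/28=253/28; d'=(13−3·-36/7)/(253/28)=796/253
row 4: denom=10−2·56/253=2418/253; d'=(15−2·796/253)/(2418/253)=2203/2418
back: M4=2203/2418
back: M3=796/253−56/253·2203/2418=3560/1209
back: M2=-36/7−9/28·3560/1209=-2454/403
back: M1=11/2−1/3·-2454/403=6069/806
M: M0=0, M1=6069/806, M2=-2454/403, M3=3560/1209, M4=2203/2418, M5=0
seg 0: a=0, c=M0/2=0, d=(M1−M0)/(6·1)=2023/1612, b=Δ0−h0·(2M0+M1)/6=-5247/1612
seg 1: a=-2, c=M1/2=6069/1612, d=(M2−M1)/(6·2)=-3659/3224, b=Δ1−h1·(2M1+M2)/6=411/806
seg 2: a=5, c=M2/2=-1227/403, d=(M3−M2)/(6·3)=5461/10881, b=Δ2−h2·(2M2+M3)/6=786/403
seg 3: a=-3, c=M3/2=1780/1209, d=(M4−M3)/(6·2)=-1639/9672, b=Δ3−h3·(2M3+M4)/6=-1115/403
seg 4: a=-4, c=M4/2=2203/4836, d=(M5−M4)/(6·3)=-2203/43524, b=Δ4−h4·(2M4+M5)/6=2633/2418
t_q=3/4 → seg 0, τ=3/4; S=0+-5247/1612·τ+0·τ²+2023/1612·τ³=-197235/103168

  seg 0: a=0 b=-5247/1612 c=0 d=2023/1612
  seg 1: a=-2 b=411/806 c=6069/1612 d=-3659/3224
  seg 2: a=5 b=786/403 c=-1227/403 d=5461/10881
  seg 3: a=-3 b=-1115/403 c=1780/1209 d=-1639/9672
  seg 4: a=-4 b=2633/2418 c=2203/4836 d=-2203/43524
S(3/4) = -197235/103168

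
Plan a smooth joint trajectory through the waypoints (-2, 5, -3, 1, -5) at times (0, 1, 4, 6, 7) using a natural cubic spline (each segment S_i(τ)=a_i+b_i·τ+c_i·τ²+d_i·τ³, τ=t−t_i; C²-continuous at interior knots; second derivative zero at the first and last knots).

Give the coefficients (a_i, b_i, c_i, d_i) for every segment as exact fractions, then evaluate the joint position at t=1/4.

  seg 0: a=-2 b=5147/591 c=0 d=-1010/591
  seg 1: a=5 b=2117/591 c=-1010/197 d=1799/1773
  seg 2: a=-3 b=128/591 c=789/197 d=-920/591
  seg 3: a=1 b=-1444/591 c=-1051/197 d=1051/591
S(1/4) = 949/6304

Δ: Δ0=7, Δ1=-8/3, Δ2=2, Δ3=-6
row 1: diag=8, rhs=-58; c'=3/8, d'=-29/4
row 2: denom=10−3·3/8=71/8; d'=(28−3·-29/4)/(71/8)=398/71
row 3: denom=6−2·16/71=394/71; d'=(-48−2·398/71)/(394/71)=-2102/197
back: M3=-2102/197
back: M2=398/71−16/71·-2102/197=1578/197
back: M1=-29/4−3/8·1578/197=-2020/197
M: M0=0, M1=-2020/197, M2=1578/197, M3=-2102/197, M4=0
seg 0: a=-2, c=M0/2=0, d=(M1−M0)/(6·1)=-1010/591, b=Δ0−h0·(2M0+M1)/6=5147/591
seg 1: a=5, c=M1/2=-1010/197, d=(M2−M1)/(6·3)=1799/1773, b=Δ1−h1·(2M1+M2)/6=2117/591
seg 2: a=-3, c=M2/2=789/197, d=(M3−M2)/(6·2)=-920/591, b=Δ2−h2·(2M2+M3)/6=128/591
seg 3: a=1, c=M3/2=-1051/197, d=(M4−M3)/(6·1)=1051/591, b=Δ3−h3·(2M3+M4)/6=-1444/591
t_q=1/4 → seg 0, τ=1/4; S=-2+5147/591·τ+0·τ²+-1010/591·τ³=949/6304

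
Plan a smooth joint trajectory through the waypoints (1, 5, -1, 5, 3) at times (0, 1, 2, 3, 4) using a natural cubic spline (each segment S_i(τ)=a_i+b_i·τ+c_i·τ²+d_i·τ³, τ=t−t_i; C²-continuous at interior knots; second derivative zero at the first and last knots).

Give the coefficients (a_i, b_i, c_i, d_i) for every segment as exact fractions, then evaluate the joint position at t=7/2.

Δ: Δ0=4, Δ1=-6, Δ2=6, Δ3=-2
row 1: diag=4, rhs=-60; c'=1/4, d'=-15
row 2: denom=4−1·1/4=15/4; d'=(72−1·-15)/(15/4)=116/5
row 3: denom=4−1·4/15=56/15; d'=(-48−1·116/5)/(56/15)=-267/14
back: M3=-267/14
back: M2=116/5−4/15·-267/14=198/7
back: M1=-15−1/4·198/7=-309/14
M: M0=0, M1=-309/14, M2=198/7, M3=-267/14, M4=0
seg 0: a=1, c=M0/2=0, d=(M1−M0)/(6·1)=-103/28, b=Δ0−h0·(2M0+M1)/6=215/28
seg 1: a=5, c=M1/2=-309/28, d=(M2−M1)/(6·1)=235/28, b=Δ1−h1·(2M1+M2)/6=-47/14
seg 2: a=-1, c=M2/2=99/7, d=(M3−M2)/(6·1)=-221/28, b=Δ2−h2·(2M2+M3)/6=-1/4
seg 3: a=5, c=M3/2=-267/28, d=(M4−M3)/(6·1)=89/28, b=Δ3−h3·(2M3+M4)/6=61/14
t_q=7/2 → seg 3, τ=1/2; S=5+61/14·τ+-267/28·τ²+89/28·τ³=1163/224

  seg 0: a=1 b=215/28 c=0 d=-103/28
  seg 1: a=5 b=-47/14 c=-309/28 d=235/28
  seg 2: a=-1 b=-1/4 c=99/7 d=-221/28
  seg 3: a=5 b=61/14 c=-267/28 d=89/28
S(7/2) = 1163/224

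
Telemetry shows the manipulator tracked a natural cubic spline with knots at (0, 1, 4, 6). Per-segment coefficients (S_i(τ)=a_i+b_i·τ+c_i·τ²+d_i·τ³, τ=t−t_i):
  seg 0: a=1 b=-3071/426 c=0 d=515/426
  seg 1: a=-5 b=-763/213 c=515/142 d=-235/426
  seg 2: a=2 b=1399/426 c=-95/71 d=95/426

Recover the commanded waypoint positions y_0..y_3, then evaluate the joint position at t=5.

y_0 = S_0(0) = a_0 = 1
y_1 = S_1(0) = a_1 = -5
y_2 = S_2(0) = a_2 = 2
y_3 = S_2(2) = 5
t_q=5 is in segment 2 (τ=1); S_2(τ)=296/71

y_0=1 y_1=-5 y_2=2 y_3=5
S(5) = 296/71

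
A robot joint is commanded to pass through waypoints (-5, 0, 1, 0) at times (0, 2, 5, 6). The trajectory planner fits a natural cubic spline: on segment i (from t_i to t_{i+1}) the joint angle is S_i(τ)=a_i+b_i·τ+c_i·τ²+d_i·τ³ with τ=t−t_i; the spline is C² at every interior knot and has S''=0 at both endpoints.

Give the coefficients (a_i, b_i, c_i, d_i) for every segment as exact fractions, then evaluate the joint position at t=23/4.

Δ: Δ0=5/2, Δ1=1/3, Δ2=-1
row 1: diag=10, rhs=-13; c'=3/10, d'=-13/10
row 2: denom=8−3·3/10=71/10; d'=(-8−3·-13/10)/(71/10)=-41/71
back: M2=-41/71
back: M1=-13/10−3/10·-41/71=-80/71
M: M0=0, M1=-80/71, M2=-41/71, M3=0
seg 0: a=-5, c=M0/2=0, d=(M1−M0)/(6·2)=-20/213, b=Δ0−h0·(2M0+M1)/6=1225/426
seg 1: a=0, c=M1/2=-40/71, d=(M2−M1)/(6·3)=13/426, b=Δ1−h1·(2M1+M2)/6=745/426
seg 2: a=1, c=M2/2=-41/142, d=(M3−M2)/(6·1)=41/426, b=Δ2−h2·(2M2+M3)/6=-172/213
t_q=23/4 → seg 2, τ=3/4; S=1+-172/213·τ+-41/142·τ²+41/426·τ³=2477/9088

  seg 0: a=-5 b=1225/426 c=0 d=-20/213
  seg 1: a=0 b=745/426 c=-40/71 d=13/426
  seg 2: a=1 b=-172/213 c=-41/142 d=41/426
S(23/4) = 2477/9088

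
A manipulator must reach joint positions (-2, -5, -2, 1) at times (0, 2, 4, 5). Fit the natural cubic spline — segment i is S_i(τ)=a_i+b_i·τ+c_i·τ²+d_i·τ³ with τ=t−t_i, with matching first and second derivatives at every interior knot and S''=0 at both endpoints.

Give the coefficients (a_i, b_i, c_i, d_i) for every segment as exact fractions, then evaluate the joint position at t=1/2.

Δ: Δ0=-3/2, Δ1=3/2, Δ2=3
row 1: diag=8, rhs=18; c'=1/4, d'=9/4
row 2: denom=6−2·1/4=11/2; d'=(9−2·9/4)/(11/2)=9/11
back: M2=9/11
back: M1=9/4−1/4·9/11=45/22
M: M0=0, M1=45/22, M2=9/11, M3=0
seg 0: a=-2, c=M0/2=0, d=(M1−M0)/(6·2)=15/88, b=Δ0−h0·(2M0+M1)/6=-24/11
seg 1: a=-5, c=M1/2=45/44, d=(M2−M1)/(6·2)=-9/88, b=Δ1−h1·(2M1+M2)/6=-3/22
seg 2: a=-2, c=M2/2=9/22, d=(M3−M2)/(6·1)=-3/22, b=Δ2−h2·(2M2+M3)/6=30/11
t_q=1/2 → seg 0, τ=1/2; S=-2+-24/11·τ+0·τ²+15/88·τ³=-2161/704

  seg 0: a=-2 b=-24/11 c=0 d=15/88
  seg 1: a=-5 b=-3/22 c=45/44 d=-9/88
  seg 2: a=-2 b=30/11 c=9/22 d=-3/22
S(1/2) = -2161/704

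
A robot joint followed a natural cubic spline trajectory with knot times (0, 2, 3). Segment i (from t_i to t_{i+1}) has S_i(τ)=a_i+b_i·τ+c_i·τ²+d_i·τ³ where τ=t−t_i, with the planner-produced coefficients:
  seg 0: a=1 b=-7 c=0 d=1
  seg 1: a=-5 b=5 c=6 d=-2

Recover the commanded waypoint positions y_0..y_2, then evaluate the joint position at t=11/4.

y_0=1 y_1=-5 y_2=4
S(11/4) = 41/32

y_0 = S_0(0) = a_0 = 1
y_1 = S_1(0) = a_1 = -5
y_2 = S_1(1) = 4
t_q=11/4 is in segment 1 (τ=3/4); S_1(τ)=41/32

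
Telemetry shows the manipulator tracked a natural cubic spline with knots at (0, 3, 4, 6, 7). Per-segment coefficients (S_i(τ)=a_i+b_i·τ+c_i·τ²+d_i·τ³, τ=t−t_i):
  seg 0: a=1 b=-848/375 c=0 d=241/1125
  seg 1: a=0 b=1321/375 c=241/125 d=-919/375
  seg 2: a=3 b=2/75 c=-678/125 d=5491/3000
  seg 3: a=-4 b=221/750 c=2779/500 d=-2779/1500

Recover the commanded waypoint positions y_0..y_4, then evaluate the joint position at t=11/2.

y_0 = S_0(0) = a_0 = 1
y_1 = S_1(0) = a_1 = 0
y_2 = S_2(0) = a_2 = 3
y_3 = S_3(0) = a_3 = -4
y_4 = S_3(1) = 0
t_q=11/2 is in segment 2 (τ=3/2); S_2(τ)=-23893/8000

y_0=1 y_1=0 y_2=3 y_3=-4 y_4=0
S(11/2) = -23893/8000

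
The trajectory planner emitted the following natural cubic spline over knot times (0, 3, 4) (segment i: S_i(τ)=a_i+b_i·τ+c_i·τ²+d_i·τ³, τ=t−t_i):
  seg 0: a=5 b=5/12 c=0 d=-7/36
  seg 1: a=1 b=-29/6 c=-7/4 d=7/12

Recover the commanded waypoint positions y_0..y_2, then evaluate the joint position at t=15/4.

y_0=5 y_1=1 y_2=-5
S(15/4) = -861/256

y_0 = S_0(0) = a_0 = 5
y_1 = S_1(0) = a_1 = 1
y_2 = S_1(1) = -5
t_q=15/4 is in segment 1 (τ=3/4); S_1(τ)=-861/256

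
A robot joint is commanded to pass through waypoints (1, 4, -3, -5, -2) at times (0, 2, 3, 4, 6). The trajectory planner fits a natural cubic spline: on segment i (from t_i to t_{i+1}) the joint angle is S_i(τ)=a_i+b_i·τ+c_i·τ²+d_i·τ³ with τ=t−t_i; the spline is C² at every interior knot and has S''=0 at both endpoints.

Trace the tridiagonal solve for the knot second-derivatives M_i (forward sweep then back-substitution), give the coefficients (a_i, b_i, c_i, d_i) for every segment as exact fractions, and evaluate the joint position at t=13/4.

Δ: Δ0=3/2, Δ1=-7, Δ2=-2, Δ3=3/2
row 1: diag=6, rhs=-51; c'=1/6, d'=-17/2
row 2: denom=4−1·1/6=23/6; d'=(30−1·-17/2)/(23/6)=231/23
row 3: denom=6−1·6/23=132/23; d'=(21−1·231/23)/(132/23)=21/11
back: M3=21/11
back: M2=231/23−6/23·21/11=105/11
back: M1=-17/2−1/6·105/11=-111/11
M: M0=0, M1=-111/11, M2=105/11, M3=21/11, M4=0
seg 0: a=1, c=M0/2=0, d=(M1−M0)/(6·2)=-37/44, b=Δ0−h0·(2M0+M1)/6=107/22
seg 1: a=4, c=M1/2=-111/22, d=(M2−M1)/(6·1)=36/11, b=Δ1−h1·(2M1+M2)/6=-115/22
seg 2: a=-3, c=M2/2=105/22, d=(M3−M2)/(6·1)=-14/11, b=Δ2−h2·(2M2+M3)/6=-11/2
seg 3: a=-5, c=M3/2=21/22, d=(M4−M3)/(6·2)=-7/44, b=Δ3−h3·(2M3+M4)/6=5/22
t_q=13/4 → seg 2, τ=1/4; S=-3+-11/2·τ+105/22·τ²+-14/11·τ³=-721/176

  seg 0: a=1 b=107/22 c=0 d=-37/44
  seg 1: a=4 b=-115/22 c=-111/22 d=36/11
  seg 2: a=-3 b=-11/2 c=105/22 d=-14/11
  seg 3: a=-5 b=5/22 c=21/22 d=-7/44
S(13/4) = -721/176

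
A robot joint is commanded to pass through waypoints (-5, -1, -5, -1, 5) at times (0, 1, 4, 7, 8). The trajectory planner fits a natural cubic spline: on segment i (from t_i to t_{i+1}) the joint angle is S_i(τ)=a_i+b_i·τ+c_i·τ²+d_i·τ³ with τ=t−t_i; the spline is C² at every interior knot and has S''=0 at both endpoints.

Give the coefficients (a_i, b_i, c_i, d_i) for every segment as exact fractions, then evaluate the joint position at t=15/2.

Δ: Δ0=4, Δ1=-4/3, Δ2=4/3, Δ3=6
row 1: diag=8, rhs=-32; c'=3/8, d'=-4
row 2: denom=12−3·3/8=87/8; d'=(16−3·-4)/(87/8)=224/87
row 3: denom=8−3·8/29=208/29; d'=(28−3·224/87)/(208/29)=147/52
back: M3=147/52
back: M2=224/87−8/29·147/52=70/39
back: M1=-4−3/8·70/39=-243/52
M: M0=0, M1=-243/52, M2=70/39, M3=147/52, M4=0
seg 0: a=-5, c=M0/2=0, d=(M1−M0)/(6·1)=-81/104, b=Δ0−h0·(2M0+M1)/6=497/104
seg 1: a=-1, c=M1/2=-243/104, d=(M2−M1)/(6·3)=1009/2808, b=Δ1−h1·(2M1+M2)/6=127/52
seg 2: a=-5, c=M2/2=35/39, d=(M3−M2)/(6·3)=161/2808, b=Δ2−h2·(2M2+M3)/6=-15/8
seg 3: a=-1, c=M3/2=147/104, d=(M4−M3)/(6·1)=-49/104, b=Δ3−h3·(2M3+M4)/6=263/52
t_q=15/2 → seg 3, τ=1/2; S=-1+263/52·τ+147/104·τ²+-49/104·τ³=1517/832

  seg 0: a=-5 b=497/104 c=0 d=-81/104
  seg 1: a=-1 b=127/52 c=-243/104 d=1009/2808
  seg 2: a=-5 b=-15/8 c=35/39 d=161/2808
  seg 3: a=-1 b=263/52 c=147/104 d=-49/104
S(15/2) = 1517/832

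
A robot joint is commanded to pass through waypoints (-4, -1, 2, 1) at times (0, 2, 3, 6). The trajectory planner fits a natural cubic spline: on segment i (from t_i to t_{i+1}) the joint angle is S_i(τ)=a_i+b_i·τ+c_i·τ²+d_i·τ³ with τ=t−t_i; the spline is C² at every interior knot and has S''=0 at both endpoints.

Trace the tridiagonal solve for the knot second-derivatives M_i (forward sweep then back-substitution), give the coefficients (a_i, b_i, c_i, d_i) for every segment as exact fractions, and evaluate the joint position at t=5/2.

  seg 0: a=-4 b=239/282 c=0 d=23/141
  seg 1: a=-1 b=791/282 c=46/47 d=-221/282
  seg 2: a=2 b=340/141 c=-129/94 d=43/282
S(5/2) = 413/752

Δ: Δ0=3/2, Δ1=3, Δ2=-1/3
row 1: diag=6, rhs=9; c'=1/6, d'=3/2
row 2: denom=8−1·1/6=47/6; d'=(-20−1·3/2)/(47/6)=-129/47
back: M2=-129/47
back: M1=3/2−1/6·-129/47=92/47
M: M0=0, M1=92/47, M2=-129/47, M3=0
seg 0: a=-4, c=M0/2=0, d=(M1−M0)/(6·2)=23/141, b=Δ0−h0·(2M0+M1)/6=239/282
seg 1: a=-1, c=M1/2=46/47, d=(M2−M1)/(6·1)=-221/282, b=Δ1−h1·(2M1+M2)/6=791/282
seg 2: a=2, c=M2/2=-129/94, d=(M3−M2)/(6·3)=43/282, b=Δ2−h2·(2M2+M3)/6=340/141
t_q=5/2 → seg 1, τ=1/2; S=-1+791/282·τ+46/47·τ²+-221/282·τ³=413/752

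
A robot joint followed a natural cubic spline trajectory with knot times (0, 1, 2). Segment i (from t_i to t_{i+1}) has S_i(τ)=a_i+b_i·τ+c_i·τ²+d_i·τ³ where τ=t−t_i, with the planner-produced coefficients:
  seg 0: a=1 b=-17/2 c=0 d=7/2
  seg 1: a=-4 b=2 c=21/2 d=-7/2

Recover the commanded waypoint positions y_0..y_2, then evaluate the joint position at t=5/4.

y_0 = S_0(0) = a_0 = 1
y_1 = S_1(0) = a_1 = -4
y_2 = S_1(1) = 5
t_q=5/4 is in segment 1 (τ=1/4); S_1(τ)=-371/128

y_0=1 y_1=-4 y_2=5
S(5/4) = -371/128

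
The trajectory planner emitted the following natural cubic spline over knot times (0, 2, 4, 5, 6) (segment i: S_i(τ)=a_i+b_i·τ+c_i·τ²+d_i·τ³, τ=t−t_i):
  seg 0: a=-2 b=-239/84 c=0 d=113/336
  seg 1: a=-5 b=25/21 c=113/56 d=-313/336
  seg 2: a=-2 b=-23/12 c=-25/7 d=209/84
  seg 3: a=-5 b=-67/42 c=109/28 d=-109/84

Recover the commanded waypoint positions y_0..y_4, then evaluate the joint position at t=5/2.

y_0 = S_0(0) = a_0 = -2
y_1 = S_1(0) = a_1 = -5
y_2 = S_2(0) = a_2 = -2
y_3 = S_3(0) = a_3 = -5
y_4 = S_3(1) = -4
t_q=5/2 is in segment 1 (τ=1/2); S_1(τ)=-3599/896

y_0=-2 y_1=-5 y_2=-2 y_3=-5 y_4=-4
S(5/2) = -3599/896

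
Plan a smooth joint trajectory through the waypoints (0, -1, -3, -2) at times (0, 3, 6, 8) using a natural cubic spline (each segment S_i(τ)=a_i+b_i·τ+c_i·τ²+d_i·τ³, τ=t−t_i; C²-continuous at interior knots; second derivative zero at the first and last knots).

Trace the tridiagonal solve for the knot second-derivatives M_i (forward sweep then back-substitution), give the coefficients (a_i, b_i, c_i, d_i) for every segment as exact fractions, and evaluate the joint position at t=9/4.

Δ: Δ0=-1/3, Δ1=-2/3, Δ2=1/2
row 1: diag=12, rhs=-2; c'=1/4, d'=-1/6
row 2: denom=10−3·1/4=37/4; d'=(7−3·-1/6)/(37/4)=30/37
back: M2=30/37
back: M1=-1/6−1/4·30/37=-41/111
M: M0=0, M1=-41/111, M2=30/37, M3=0
seg 0: a=0, c=M0/2=0, d=(M1−M0)/(6·3)=-41/1998, b=Δ0−h0·(2M0+M1)/6=-11/74
seg 1: a=-1, c=M1/2=-41/222, d=(M2−M1)/(6·3)=131/1998, b=Δ1−h1·(2M1+M2)/6=-26/37
seg 2: a=-3, c=M2/2=15/37, d=(M3−M2)/(6·2)=-5/74, b=Δ2−h2·(2M2+M3)/6=-3/74
t_q=9/4 → seg 0, τ=9/4; S=0+-11/74·τ+0·τ²+-41/1998·τ³=-2691/4736

  seg 0: a=0 b=-11/74 c=0 d=-41/1998
  seg 1: a=-1 b=-26/37 c=-41/222 d=131/1998
  seg 2: a=-3 b=-3/74 c=15/37 d=-5/74
S(9/4) = -2691/4736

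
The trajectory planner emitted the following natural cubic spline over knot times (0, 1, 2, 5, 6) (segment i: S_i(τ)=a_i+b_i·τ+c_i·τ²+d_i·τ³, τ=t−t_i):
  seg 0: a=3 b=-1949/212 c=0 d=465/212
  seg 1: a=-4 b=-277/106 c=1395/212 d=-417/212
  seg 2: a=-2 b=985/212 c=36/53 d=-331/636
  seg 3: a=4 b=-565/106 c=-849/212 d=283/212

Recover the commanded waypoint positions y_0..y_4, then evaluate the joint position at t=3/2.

y_0=3 y_1=-4 y_2=-2 y_3=4 y_4=-4
S(3/2) = -6627/1696

y_0 = S_0(0) = a_0 = 3
y_1 = S_1(0) = a_1 = -4
y_2 = S_2(0) = a_2 = -2
y_3 = S_3(0) = a_3 = 4
y_4 = S_3(1) = -4
t_q=3/2 is in segment 1 (τ=1/2); S_1(τ)=-6627/1696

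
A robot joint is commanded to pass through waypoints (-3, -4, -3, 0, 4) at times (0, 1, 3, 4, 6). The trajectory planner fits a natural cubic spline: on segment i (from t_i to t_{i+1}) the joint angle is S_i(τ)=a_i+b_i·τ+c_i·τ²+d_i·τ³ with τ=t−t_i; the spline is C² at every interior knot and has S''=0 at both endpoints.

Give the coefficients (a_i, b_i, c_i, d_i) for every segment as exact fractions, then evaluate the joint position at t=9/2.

Δ: Δ0=-1, Δ1=1/2, Δ2=3, Δ3=2
row 1: diag=6, rhs=9; c'=1/3, d'=3/2
row 2: denom=6−2·1/3=16/3; d'=(15−2·3/2)/(16/3)=9/4
row 3: denom=6−1·3/16=93/16; d'=(-6−1·9/4)/(93/16)=-44/31
back: M3=-44/31
back: M2=9/4−3/16·-44/31=78/31
back: M1=3/2−1/3·78/31=41/62
M: M0=0, M1=41/62, M2=78/31, M3=-44/31, M4=0
seg 0: a=-3, c=M0/2=0, d=(M1−M0)/(6·1)=41/372, b=Δ0−h0·(2M0+M1)/6=-413/372
seg 1: a=-4, c=M1/2=41/124, d=(M2−M1)/(6·2)=115/744, b=Δ1−h1·(2M1+M2)/6=-145/186
seg 2: a=-3, c=M2/2=39/31, d=(M3−M2)/(6·1)=-61/93, b=Δ2−h2·(2M2+M3)/6=223/93
seg 3: a=0, c=M3/2=-22/31, d=(M4−M3)/(6·2)=11/93, b=Δ3−h3·(2M3+M4)/6=274/93
t_q=9/2 → seg 3, τ=1/2; S=0+274/93·τ+-22/31·τ²+11/93·τ³=325/248

  seg 0: a=-3 b=-413/372 c=0 d=41/372
  seg 1: a=-4 b=-145/186 c=41/124 d=115/744
  seg 2: a=-3 b=223/93 c=39/31 d=-61/93
  seg 3: a=0 b=274/93 c=-22/31 d=11/93
S(9/2) = 325/248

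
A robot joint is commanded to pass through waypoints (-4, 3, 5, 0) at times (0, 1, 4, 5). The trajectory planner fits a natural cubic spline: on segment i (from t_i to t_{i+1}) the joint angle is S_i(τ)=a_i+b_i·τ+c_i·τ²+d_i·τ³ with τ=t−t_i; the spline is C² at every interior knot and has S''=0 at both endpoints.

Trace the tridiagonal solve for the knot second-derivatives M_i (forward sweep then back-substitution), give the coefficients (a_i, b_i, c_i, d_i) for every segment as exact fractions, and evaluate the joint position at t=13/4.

  seg 0: a=-4 b=1256/165 c=0 d=-101/165
  seg 1: a=3 b=953/165 c=-101/55 d=2/45
  seg 2: a=5 b=-667/165 c=-79/55 d=79/165
S(13/4) = 12681/1760

Δ: Δ0=7, Δ1=2/3, Δ2=-5
row 1: diag=8, rhs=-38; c'=3/8, d'=-19/4
row 2: denom=8−3·3/8=55/8; d'=(-34−3·-19/4)/(55/8)=-158/55
back: M2=-158/55
back: M1=-19/4−3/8·-158/55=-202/55
M: M0=0, M1=-202/55, M2=-158/55, M3=0
seg 0: a=-4, c=M0/2=0, d=(M1−M0)/(6·1)=-101/165, b=Δ0−h0·(2M0+M1)/6=1256/165
seg 1: a=3, c=M1/2=-101/55, d=(M2−M1)/(6·3)=2/45, b=Δ1−h1·(2M1+M2)/6=953/165
seg 2: a=5, c=M2/2=-79/55, d=(M3−M2)/(6·1)=79/165, b=Δ2−h2·(2M2+M3)/6=-667/165
t_q=13/4 → seg 1, τ=9/4; S=3+953/165·τ+-101/55·τ²+2/45·τ³=12681/1760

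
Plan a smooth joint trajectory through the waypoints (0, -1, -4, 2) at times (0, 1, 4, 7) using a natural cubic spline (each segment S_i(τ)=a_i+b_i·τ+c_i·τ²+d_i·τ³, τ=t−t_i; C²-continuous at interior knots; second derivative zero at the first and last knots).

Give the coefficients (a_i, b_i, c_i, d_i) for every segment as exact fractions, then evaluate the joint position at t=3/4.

  seg 0: a=0 b=-26/29 c=0 d=-3/29
  seg 1: a=-1 b=-35/29 c=-9/29 d=11/87
  seg 2: a=-4 b=10/29 c=24/29 d=-8/87
S(3/4) = -1329/1856

Δ: Δ0=-1, Δ1=-1, Δ2=2
row 1: diag=8, rhs=0; c'=3/8, d'=0
row 2: denom=12−3·3/8=87/8; d'=(18−3·0)/(87/8)=48/29
back: M2=48/29
back: M1=0−3/8·48/29=-18/29
M: M0=0, M1=-18/29, M2=48/29, M3=0
seg 0: a=0, c=M0/2=0, d=(M1−M0)/(6·1)=-3/29, b=Δ0−h0·(2M0+M1)/6=-26/29
seg 1: a=-1, c=M1/2=-9/29, d=(M2−M1)/(6·3)=11/87, b=Δ1−h1·(2M1+M2)/6=-35/29
seg 2: a=-4, c=M2/2=24/29, d=(M3−M2)/(6·3)=-8/87, b=Δ2−h2·(2M2+M3)/6=10/29
t_q=3/4 → seg 0, τ=3/4; S=0+-26/29·τ+0·τ²+-3/29·τ³=-1329/1856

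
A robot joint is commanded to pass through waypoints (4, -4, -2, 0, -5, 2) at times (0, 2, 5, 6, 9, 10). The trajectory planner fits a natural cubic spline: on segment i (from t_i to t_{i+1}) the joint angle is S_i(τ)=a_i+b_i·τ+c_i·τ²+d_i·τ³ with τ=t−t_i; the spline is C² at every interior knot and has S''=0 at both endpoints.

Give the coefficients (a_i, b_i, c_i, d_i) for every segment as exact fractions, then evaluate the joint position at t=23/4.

  seg 0: a=4 b=-3712/765 c=0 d=163/765
  seg 1: a=-4 b=-1756/765 c=326/255 d=-668/6885
  seg 2: a=-2 b=124/45 c=62/153 d=-296/255
  seg 3: a=0 b=64/765 c=-2354/765 d=5723/6885
  seg 4: a=-5 b=3109/765 c=1123/255 d=-1123/765
S(23/4) = -199/1020

Δ: Δ0=-4, Δ1=2/3, Δ2=2, Δ3=-5/3, Δ4=7
row 1: diag=10, rhs=28; c'=3/10, d'=14/5
row 2: denom=8−3·3/10=71/10; d'=(8−3·14/5)/(71/10)=-4/71
row 3: denom=8−1·10/71=558/71; d'=(-22−1·-4/71)/(558/71)=-779/279
row 4: denom=8−3·71/186=425/62; d'=(52−3·-779/279)/(425/62)=2246/255
back: M4=2246/255
back: M3=-779/279−71/186·2246/255=-4708/765
back: M2=-4/71−10/71·-4708/765=124/153
back: M1=14/5−3/10·124/153=652/255
M: M0=0, M1=652/255, M2=124/153, M3=-4708/765, M4=2246/255, M5=0
seg 0: a=4, c=M0/2=0, d=(M1−M0)/(6·2)=163/765, b=Δ0−h0·(2M0+M1)/6=-3712/765
seg 1: a=-4, c=M1/2=326/255, d=(M2−M1)/(6·3)=-668/6885, b=Δ1−h1·(2M1+M2)/6=-1756/765
seg 2: a=-2, c=M2/2=62/153, d=(M3−M2)/(6·1)=-296/255, b=Δ2−h2·(2M2+M3)/6=124/45
seg 3: a=0, c=M3/2=-2354/765, d=(M4−M3)/(6·3)=5723/6885, b=Δ3−h3·(2M3+M4)/6=64/765
seg 4: a=-5, c=M4/2=1123/255, d=(M5−M4)/(6·1)=-1123/765, b=Δ4−h4·(2M4+M5)/6=3109/765
t_q=23/4 → seg 2, τ=3/4; S=-2+124/45·τ+62/153·τ²+-296/255·τ³=-199/1020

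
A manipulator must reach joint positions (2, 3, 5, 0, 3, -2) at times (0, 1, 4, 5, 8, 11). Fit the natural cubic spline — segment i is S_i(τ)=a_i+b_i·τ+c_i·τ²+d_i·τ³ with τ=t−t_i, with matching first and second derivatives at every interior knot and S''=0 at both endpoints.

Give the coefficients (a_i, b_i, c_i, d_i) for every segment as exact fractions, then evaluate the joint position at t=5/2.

Δ: Δ0=1, Δ1=2/3, Δ2=-5, Δ3=1, Δ4=-5/3
row 1: diag=8, rhs=-2; c'=3/8, d'=-1/4
row 2: denom=8−3·3/8=55/8; d'=(-34−3·-1/4)/(55/8)=-266/55
row 3: denom=8−1·8/55=432/55; d'=(36−1·-266/55)/(432/55)=1123/216
row 4: denom=12−3·55/144=521/48; d'=(-16−3·1123/216)/(521/48)=-4550/1563
back: M4=-4550/1563
back: M3=1123/216−55/144·-4550/1563=3288/521
back: M2=-266/55−8/55·3288/521=-2998/521
back: M1=-1/4−3/8·-2998/521=994/521
M: M0=0, M1=994/521, M2=-2998/521, M3=3288/521, M4=-4550/1563, M5=0
seg 0: a=2, c=M0/2=0, d=(M1−M0)/(6·1)=497/1563, b=Δ0−h0·(2M0+M1)/6=1066/1563
seg 1: a=3, c=M1/2=497/521, d=(M2−M1)/(6·3)=-1996/4689, b=Δ1−h1·(2M1+M2)/6=2557/1563
seg 2: a=5, c=M2/2=-1499/521, d=(M3−M2)/(6·1)=3143/1563, b=Δ2−h2·(2M2+M3)/6=-6461/1563
seg 3: a=0, c=M3/2=1644/521, d=(M4−M3)/(6·3)=-7207/14067, b=Δ3−h3·(2M3+M4)/6=-6026/1563
seg 4: a=3, c=M4/2=-2275/1563, d=(M5−M4)/(6·3)=2275/14067, b=Δ4−h4·(2M4+M5)/6=1945/1563
t_q=5/2 → seg 1, τ=3/2; S=3+2557/1563·τ+497/521·τ²+-1996/4689·τ³=12845/2084

  seg 0: a=2 b=1066/1563 c=0 d=497/1563
  seg 1: a=3 b=2557/1563 c=497/521 d=-1996/4689
  seg 2: a=5 b=-6461/1563 c=-1499/521 d=3143/1563
  seg 3: a=0 b=-6026/1563 c=1644/521 d=-7207/14067
  seg 4: a=3 b=1945/1563 c=-2275/1563 d=2275/14067
S(5/2) = 12845/2084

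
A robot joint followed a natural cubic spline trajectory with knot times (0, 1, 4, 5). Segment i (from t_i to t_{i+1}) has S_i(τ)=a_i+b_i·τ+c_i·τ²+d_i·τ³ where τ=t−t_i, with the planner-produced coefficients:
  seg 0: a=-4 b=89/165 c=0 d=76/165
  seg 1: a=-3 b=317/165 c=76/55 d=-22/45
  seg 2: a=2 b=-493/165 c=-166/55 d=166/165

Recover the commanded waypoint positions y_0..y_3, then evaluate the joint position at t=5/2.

y_0 = S_0(0) = a_0 = -4
y_1 = S_1(0) = a_1 = -3
y_2 = S_2(0) = a_2 = 2
y_3 = S_2(1) = -3
t_q=5/2 is in segment 1 (τ=3/2); S_1(τ)=59/44

y_0=-4 y_1=-3 y_2=2 y_3=-3
S(5/2) = 59/44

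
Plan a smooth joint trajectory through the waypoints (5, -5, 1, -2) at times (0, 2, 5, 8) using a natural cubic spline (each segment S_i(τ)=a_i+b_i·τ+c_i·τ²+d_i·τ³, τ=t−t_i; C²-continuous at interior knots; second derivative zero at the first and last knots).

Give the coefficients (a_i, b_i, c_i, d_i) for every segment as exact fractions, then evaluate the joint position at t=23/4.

Δ: Δ0=-5, Δ1=2, Δ2=-1
row 1: diag=10, rhs=42; c'=3/10, d'=21/5
row 2: denom=12−3·3/10=111/10; d'=(-18−3·21/5)/(111/10)=-102/37
back: M2=-102/37
back: M1=21/5−3/10·-102/37=186/37
M: M0=0, M1=186/37, M2=-102/37, M3=0
seg 0: a=5, c=M0/2=0, d=(M1−M0)/(6·2)=31/74, b=Δ0−h0·(2M0+M1)/6=-247/37
seg 1: a=-5, c=M1/2=93/37, d=(M2−M1)/(6·3)=-16/37, b=Δ1−h1·(2M1+M2)/6=-61/37
seg 2: a=1, c=M2/2=-51/37, d=(M3−M2)/(6·3)=17/111, b=Δ2−h2·(2M2+M3)/6=65/37
t_q=23/4 → seg 2, τ=3/4; S=1+65/37·τ+-51/37·τ²+17/111·τ³=3805/2368

  seg 0: a=5 b=-247/37 c=0 d=31/74
  seg 1: a=-5 b=-61/37 c=93/37 d=-16/37
  seg 2: a=1 b=65/37 c=-51/37 d=17/111
S(23/4) = 3805/2368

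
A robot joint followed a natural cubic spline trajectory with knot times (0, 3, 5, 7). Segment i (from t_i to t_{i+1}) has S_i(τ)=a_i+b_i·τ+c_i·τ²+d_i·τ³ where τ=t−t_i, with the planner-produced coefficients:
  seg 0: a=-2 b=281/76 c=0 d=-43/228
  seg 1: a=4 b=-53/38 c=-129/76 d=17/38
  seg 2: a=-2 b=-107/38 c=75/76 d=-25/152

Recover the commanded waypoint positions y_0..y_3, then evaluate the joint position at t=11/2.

y_0 = S_0(0) = a_0 = -2
y_1 = S_1(0) = a_1 = 4
y_2 = S_2(0) = a_2 = -2
y_3 = S_2(2) = -5
t_q=11/2 is in segment 2 (τ=1/2); S_2(τ)=-3869/1216

y_0=-2 y_1=4 y_2=-2 y_3=-5
S(11/2) = -3869/1216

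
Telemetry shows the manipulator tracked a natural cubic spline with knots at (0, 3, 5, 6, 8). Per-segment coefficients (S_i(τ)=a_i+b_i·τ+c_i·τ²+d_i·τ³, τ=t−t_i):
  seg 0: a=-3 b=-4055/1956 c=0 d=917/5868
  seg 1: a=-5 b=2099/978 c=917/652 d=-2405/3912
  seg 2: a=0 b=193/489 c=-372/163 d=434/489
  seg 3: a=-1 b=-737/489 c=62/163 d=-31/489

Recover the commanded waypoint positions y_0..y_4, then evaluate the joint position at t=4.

y_0=-3 y_1=-5 y_2=0 y_3=-1 y_4=-3
S(4) = -2689/1304

y_0 = S_0(0) = a_0 = -3
y_1 = S_1(0) = a_1 = -5
y_2 = S_2(0) = a_2 = 0
y_3 = S_3(0) = a_3 = -1
y_4 = S_3(2) = -3
t_q=4 is in segment 1 (τ=1); S_1(τ)=-2689/1304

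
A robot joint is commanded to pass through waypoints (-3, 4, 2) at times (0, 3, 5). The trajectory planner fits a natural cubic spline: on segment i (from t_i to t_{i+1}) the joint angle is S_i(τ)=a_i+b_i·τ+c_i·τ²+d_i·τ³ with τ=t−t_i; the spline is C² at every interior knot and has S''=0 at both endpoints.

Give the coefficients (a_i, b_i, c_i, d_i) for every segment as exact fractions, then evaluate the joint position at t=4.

Δ: Δ0=7/3, Δ1=-1
row 1: diag=10, rhs=-20; c'=1/5, d'=-2
back: M1=-2
M: M0=0, M1=-2, M2=0
seg 0: a=-3, c=M0/2=0, d=(M1−M0)/(6·3)=-1/9, b=Δ0−h0·(2M0+M1)/6=10/3
seg 1: a=4, c=M1/2=-1, d=(M2−M1)/(6·2)=1/6, b=Δ1−h1·(2M1+M2)/6=1/3
t_q=4 → seg 1, τ=1; S=4+1/3·τ+-1·τ²+1/6·τ³=7/2

  seg 0: a=-3 b=10/3 c=0 d=-1/9
  seg 1: a=4 b=1/3 c=-1 d=1/6
S(4) = 7/2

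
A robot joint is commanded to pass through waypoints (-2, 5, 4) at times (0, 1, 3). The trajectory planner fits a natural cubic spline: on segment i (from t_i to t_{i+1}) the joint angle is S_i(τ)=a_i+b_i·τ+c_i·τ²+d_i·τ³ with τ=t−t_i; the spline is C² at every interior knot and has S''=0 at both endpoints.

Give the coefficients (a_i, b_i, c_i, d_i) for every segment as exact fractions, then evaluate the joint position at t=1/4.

Δ: Δ0=7, Δ1=-1/2
row 1: diag=6, rhs=-45; c'=1/3, d'=-15/2
back: M1=-15/2
M: M0=0, M1=-15/2, M2=0
seg 0: a=-2, c=M0/2=0, d=(M1−M0)/(6·1)=-5/4, b=Δ0−h0·(2M0+M1)/6=33/4
seg 1: a=5, c=M1/2=-15/4, d=(M2−M1)/(6·2)=5/8, b=Δ1−h1·(2M1+M2)/6=9/2
t_q=1/4 → seg 0, τ=1/4; S=-2+33/4·τ+0·τ²+-5/4·τ³=11/256

  seg 0: a=-2 b=33/4 c=0 d=-5/4
  seg 1: a=5 b=9/2 c=-15/4 d=5/8
S(1/4) = 11/256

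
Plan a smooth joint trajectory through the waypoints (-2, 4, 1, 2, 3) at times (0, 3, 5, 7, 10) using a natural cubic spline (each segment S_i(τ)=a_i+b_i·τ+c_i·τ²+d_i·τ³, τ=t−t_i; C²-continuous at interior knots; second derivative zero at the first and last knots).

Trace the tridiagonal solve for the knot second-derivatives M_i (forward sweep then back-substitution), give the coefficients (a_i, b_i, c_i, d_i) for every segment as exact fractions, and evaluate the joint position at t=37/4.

Δ: Δ0=2, Δ1=-3/2, Δ2=1/2, Δ3=1/3
row 1: diag=10, rhs=-21; c'=1/5, d'=-21/10
row 2: denom=8−2·1/5=38/5; d'=(12−2·-21/10)/(38/5)=81/38
row 3: denom=10−2·5/19=180/19; d'=(-1−2·81/38)/(180/19)=-5/9
back: M3=-5/9
back: M2=81/38−5/19·-5/9=41/18
back: M1=-21/10−1/5·41/18=-23/9
M: M0=0, M1=-23/9, M2=41/18, M3=-5/9, M4=0
seg 0: a=-2, c=M0/2=0, d=(M1−M0)/(6·3)=-23/162, b=Δ0−h0·(2M0+M1)/6=59/18
seg 1: a=4, c=M1/2=-23/18, d=(M2−M1)/(6·2)=29/72, b=Δ1−h1·(2M1+M2)/6=-5/9
seg 2: a=1, c=M2/2=41/36, d=(M3−M2)/(6·2)=-17/72, b=Δ2−h2·(2M2+M3)/6=-5/6
seg 3: a=2, c=M3/2=-5/18, d=(M4−M3)/(6·3)=5/162, b=Δ3−h3·(2M3+M4)/6=8/9
t_q=37/4 → seg 3, τ=9/4; S=2+8/9·τ+-5/18·τ²+5/162·τ³=377/128

  seg 0: a=-2 b=59/18 c=0 d=-23/162
  seg 1: a=4 b=-5/9 c=-23/18 d=29/72
  seg 2: a=1 b=-5/6 c=41/36 d=-17/72
  seg 3: a=2 b=8/9 c=-5/18 d=5/162
S(37/4) = 377/128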